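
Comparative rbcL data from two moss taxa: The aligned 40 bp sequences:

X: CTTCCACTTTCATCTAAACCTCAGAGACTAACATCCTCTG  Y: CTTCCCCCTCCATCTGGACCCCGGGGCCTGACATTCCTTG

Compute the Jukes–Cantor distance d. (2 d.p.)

0.43

The sequences differ at 13 of 40 sites, so p = 13/40 = 0.325.
d = −(3/4) ln(1 − 4p/3) = −0.75 ln(1 − 0.433333) = −0.75 ln(0.566667)
  = −0.75 × (-0.567983) = 0.425987 substitutions/site.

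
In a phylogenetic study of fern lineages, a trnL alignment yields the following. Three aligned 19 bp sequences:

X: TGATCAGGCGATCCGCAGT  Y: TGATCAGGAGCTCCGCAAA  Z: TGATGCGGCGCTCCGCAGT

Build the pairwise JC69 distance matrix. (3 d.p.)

d(X,Y) = 0.247, d(X,Z) = 0.177, d(Y,Z) = 0.324

X–Y: 4/19 sites differ → p ≈ 0.210526, d = −0.75 ln(1 − 0.280701) = 0.247109 ≈ 0.247.
X–Z: 3/19 sites differ → p ≈ 0.157895, d = −0.75 ln(1 − 0.210527) = 0.177292 ≈ 0.177.
Y–Z: 5/19 sites differ → p ≈ 0.263158, d = −0.75 ln(1 − 0.350877) = 0.324100 ≈ 0.324.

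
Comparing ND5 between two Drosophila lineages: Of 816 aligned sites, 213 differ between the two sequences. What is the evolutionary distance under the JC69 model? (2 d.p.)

p = 213/816 ≈ 0.261029.
d = −(3/4) ln(1 − 4p/3) = −0.75 ln(1 − 0.348039) = −0.75 ln(0.651961)
  = −0.75 × (-0.427771) = 0.320828 substitutions/site.

0.32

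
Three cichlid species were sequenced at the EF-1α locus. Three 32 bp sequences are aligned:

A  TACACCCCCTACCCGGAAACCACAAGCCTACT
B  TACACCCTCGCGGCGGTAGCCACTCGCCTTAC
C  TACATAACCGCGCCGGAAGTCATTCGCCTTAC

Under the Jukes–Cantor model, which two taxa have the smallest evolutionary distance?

A–B: 12/32 differ, p = 0.375, d = 0.520.
A–C: 14/32 differ, p = 0.438, d = 0.657.
B–C: 8/32 differ, p = 0.250, d = 0.304.
The smallest distance is between B and C.

B and C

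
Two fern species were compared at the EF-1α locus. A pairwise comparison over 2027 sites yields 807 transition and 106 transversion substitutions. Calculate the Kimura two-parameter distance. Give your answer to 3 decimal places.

P = 807/2027 ≈ 0.398125 and Q = 106/2027 ≈ 0.052294.
Under the Kimura two-parameter model, d = −½ ln(1 − 2P − Q) − ¼ ln(1 − 2Q).
1 − 2P − Q = 0.151456, giving −½ ln(0.151456) = 0.943730.
1 − 2Q = 0.895412, giving −¼ ln(0.895412) = 0.027618.
d = 0.943730 + 0.027618 = 0.971348.

0.971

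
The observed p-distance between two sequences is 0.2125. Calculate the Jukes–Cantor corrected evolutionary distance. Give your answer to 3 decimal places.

0.250

d = −(3/4) ln(1 − 4p/3) = −0.75 ln(1 − 0.283333) = −0.75 ln(0.716667)
  = −0.75 × (-0.333144) = 0.249858 substitutions/site.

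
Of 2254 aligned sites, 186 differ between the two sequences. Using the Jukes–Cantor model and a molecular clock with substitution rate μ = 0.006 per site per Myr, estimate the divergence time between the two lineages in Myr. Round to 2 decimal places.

p = 186/2254 ≈ 0.08252.
d = −(3/4) ln(1 − 4p/3) = −0.75 ln(1 − 0.110027) = −0.75 ln(0.889973)
  = −0.75 × (-0.116564) = 0.087423 substitutions/site.
Under a molecular clock d = 2μt, so t = d/(2μ) = 0.087423 / (2 × 0.006) = 7.29 Myr.

7.29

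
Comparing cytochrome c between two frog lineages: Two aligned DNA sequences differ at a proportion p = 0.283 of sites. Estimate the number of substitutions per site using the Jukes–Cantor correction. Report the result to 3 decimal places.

d = −(3/4) ln(1 − 4p/3) = −0.75 ln(1 − 0.377333) = −0.75 ln(0.622667)
  = −0.75 × (-0.473743) = 0.355307 substitutions/site.

0.355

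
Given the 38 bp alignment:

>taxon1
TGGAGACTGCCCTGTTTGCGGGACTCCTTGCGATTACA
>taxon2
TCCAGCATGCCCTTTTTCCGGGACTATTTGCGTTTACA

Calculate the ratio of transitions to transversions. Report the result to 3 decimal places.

Transitions are A↔G and C↔T; transversions are all other mismatches.
Transitions: 1. Transversions: 8.
R = 1/8 = 0.125.

0.125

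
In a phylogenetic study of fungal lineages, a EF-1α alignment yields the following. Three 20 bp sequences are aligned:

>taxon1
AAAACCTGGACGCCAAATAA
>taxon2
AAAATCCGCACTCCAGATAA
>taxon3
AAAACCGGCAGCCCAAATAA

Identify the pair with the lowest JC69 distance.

taxon1–taxon2: 5/20 differ, p = 0.250, d = 0.304.
taxon1–taxon3: 4/20 differ, p = 0.200, d = 0.233.
taxon2–taxon3: 5/20 differ, p = 0.250, d = 0.304.
The smallest distance is between taxon1 and taxon3.

taxon1 and taxon3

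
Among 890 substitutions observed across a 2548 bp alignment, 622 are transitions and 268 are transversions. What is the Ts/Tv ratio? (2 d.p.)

R = 622/268 = 2.320895… ≈ 2.32 (to 2 d.p.).

2.32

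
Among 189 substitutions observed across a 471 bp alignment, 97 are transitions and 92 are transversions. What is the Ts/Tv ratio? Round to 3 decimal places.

R = 97/92 = 1.054347… ≈ 1.054 (to 3 d.p.).

1.054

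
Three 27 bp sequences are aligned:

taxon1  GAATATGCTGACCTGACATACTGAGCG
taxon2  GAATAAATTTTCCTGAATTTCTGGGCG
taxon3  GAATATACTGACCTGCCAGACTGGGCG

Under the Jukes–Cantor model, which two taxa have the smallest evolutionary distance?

taxon1–taxon2: 9/27 differ, p = 0.333, d = 0.441.
taxon1–taxon3: 4/27 differ, p = 0.148, d = 0.165.
taxon2–taxon3: 9/27 differ, p = 0.333, d = 0.441.
The smallest distance is between taxon1 and taxon3.

taxon1 and taxon3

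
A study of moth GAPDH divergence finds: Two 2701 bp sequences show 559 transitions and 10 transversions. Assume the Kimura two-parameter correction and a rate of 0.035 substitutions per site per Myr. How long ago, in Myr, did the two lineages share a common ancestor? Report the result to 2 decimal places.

3.89

P = 559/2701 ≈ 0.20696 and Q = 10/2701 ≈ 0.003702.
Under the Kimura two-parameter model, d = −½ ln(1 − 2P − Q) − ¼ ln(1 − 2Q).
1 − 2P − Q = 0.582378, giving −½ ln(0.582378) = 0.270318.
1 − 2Q = 0.992596, giving −¼ ln(0.992596) = 0.001858.
d = 0.270318 + 0.001858 = 0.272176.
Under a molecular clock d = 2μt, so t = d/(2μ) = 0.272176 / (2 × 0.035) = 3.89 Myr.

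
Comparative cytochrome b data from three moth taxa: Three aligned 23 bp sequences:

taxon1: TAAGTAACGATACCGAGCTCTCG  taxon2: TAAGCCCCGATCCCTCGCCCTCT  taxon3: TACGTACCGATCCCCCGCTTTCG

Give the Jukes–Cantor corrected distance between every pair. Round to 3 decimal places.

taxon1–taxon2: 8/23 sites differ → p ≈ 0.347826, d = −0.75 ln(1 − 0.463768) = 0.467391 ≈ 0.467.
taxon1–taxon3: 6/23 sites differ → p ≈ 0.26087, d = −0.75 ln(1 − 0.347827) = 0.320584 ≈ 0.321.
taxon2–taxon3: 7/23 sites differ → p ≈ 0.304348, d = −0.75 ln(1 − 0.405797) = 0.390401 ≈ 0.390.

d(taxon1,taxon2) = 0.467, d(taxon1,taxon3) = 0.321, d(taxon2,taxon3) = 0.390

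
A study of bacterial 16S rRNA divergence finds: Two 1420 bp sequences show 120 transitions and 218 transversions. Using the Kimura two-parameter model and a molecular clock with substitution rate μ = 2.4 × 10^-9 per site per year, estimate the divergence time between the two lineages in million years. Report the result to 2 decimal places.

P = 120/1420 ≈ 0.084507 and Q = 218/1420 ≈ 0.153521.
Under the Kimura two-parameter model, d = −½ ln(1 − 2P − Q) − ¼ ln(1 − 2Q).
1 − 2P − Q = 0.677465, giving −½ ln(0.677465) = 0.194699.
1 − 2Q = 0.692958, giving −¼ ln(0.692958) = 0.091696.
d = 0.194699 + 0.091696 = 0.286395.
Under a molecular clock d = 2μt, so t = d/(2μ) = 0.286395 / (2 × 2.4 × 10^-9) = 59.67 million years.

59.67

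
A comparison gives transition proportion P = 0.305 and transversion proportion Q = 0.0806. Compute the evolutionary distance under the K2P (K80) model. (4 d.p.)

Under the Kimura two-parameter model, d = −½ ln(1 − 2P − Q) − ¼ ln(1 − 2Q).
1 − 2P − Q = 0.3094, giving −½ ln(0.3094) = 0.586560.
1 − 2Q = 0.8388, giving −¼ ln(0.8388) = 0.043946.
d = 0.586560 + 0.043946 = 0.630506.

0.6305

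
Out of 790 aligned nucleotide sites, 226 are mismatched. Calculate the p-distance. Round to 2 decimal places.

p = 226/790 = 0.286075… ≈ 0.29 (to 2 d.p.).

0.29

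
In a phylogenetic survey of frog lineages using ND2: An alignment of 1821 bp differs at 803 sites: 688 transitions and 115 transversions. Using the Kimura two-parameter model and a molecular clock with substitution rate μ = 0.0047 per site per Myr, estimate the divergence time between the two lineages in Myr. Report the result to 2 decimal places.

94.44

P = 688/1821 ≈ 0.377814 and Q = 115/1821 ≈ 0.063152.
Under the Kimura two-parameter model, d = −½ ln(1 − 2P − Q) − ¼ ln(1 − 2Q).
1 − 2P − Q = 0.18122, giving −½ ln(0.18122) = 0.854022.
1 − 2Q = 0.873696, giving −¼ ln(0.873696) = 0.033756.
d = 0.854022 + 0.033756 = 0.887778.
Under a molecular clock d = 2μt, so t = d/(2μ) = 0.887778 / (2 × 0.0047) = 94.44 Myr.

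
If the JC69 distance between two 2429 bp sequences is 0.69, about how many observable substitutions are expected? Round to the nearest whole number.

Invert JC69: p = (3/4)(1 − e^(−4d/3)) = 0.75 × (1 − e^(-0.92)) = 0.75 × (1 − 0.398519) = 0.451111.
Expected differing sites = pL ≈ 0.451111 × 2429 = 1095.748619 ≈ 1096.

1096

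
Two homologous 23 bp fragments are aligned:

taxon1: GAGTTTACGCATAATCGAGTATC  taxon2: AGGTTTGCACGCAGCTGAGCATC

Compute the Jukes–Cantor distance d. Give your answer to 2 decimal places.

The sequences differ at 10 of 23 sites (1, 2, 7, 9, 11, 12, 14, 15, 16, 20), so p = 10/23 ≈ 0.434783.
d = −(3/4) ln(1 − 4p/3) = −0.75 ln(1 − 0.579711) = −0.75 ln(0.420289)
  = −0.75 × (-0.866813) = 0.650110 substitutions/site.

0.65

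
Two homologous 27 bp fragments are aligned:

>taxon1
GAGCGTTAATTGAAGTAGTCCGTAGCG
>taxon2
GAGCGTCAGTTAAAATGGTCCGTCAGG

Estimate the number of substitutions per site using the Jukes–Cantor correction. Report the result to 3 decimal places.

The sequences differ at 8 of 27 sites (7, 9, 12, 15, 17, 24, 25, 26), so p = 8/27 ≈ 0.296296.
d = −(3/4) ln(1 − 4p/3) = −0.75 ln(1 − 0.395061) = −0.75 ln(0.604939)
  = −0.75 × (-0.502628) = 0.376971 substitutions/site.

0.377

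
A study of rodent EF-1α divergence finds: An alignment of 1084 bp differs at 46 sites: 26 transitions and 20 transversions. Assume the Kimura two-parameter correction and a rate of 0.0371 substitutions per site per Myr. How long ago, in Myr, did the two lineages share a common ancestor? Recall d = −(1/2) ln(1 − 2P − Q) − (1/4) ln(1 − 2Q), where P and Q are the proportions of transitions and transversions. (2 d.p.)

P = 26/1084 ≈ 0.023985 and Q = 20/1084 ≈ 0.01845.
Under the Kimura two-parameter model, d = −½ ln(1 − 2P − Q) − ¼ ln(1 − 2Q).
1 − 2P − Q = 0.93358, giving −½ ln(0.93358) = 0.034364.
1 − 2Q = 0.9631, giving −¼ ln(0.9631) = 0.009400.
d = 0.034364 + 0.009400 = 0.043764.
Under a molecular clock d = 2μt, so t = d/(2μ) = 0.043764 / (2 × 0.0371) = 0.59 Myr.

0.59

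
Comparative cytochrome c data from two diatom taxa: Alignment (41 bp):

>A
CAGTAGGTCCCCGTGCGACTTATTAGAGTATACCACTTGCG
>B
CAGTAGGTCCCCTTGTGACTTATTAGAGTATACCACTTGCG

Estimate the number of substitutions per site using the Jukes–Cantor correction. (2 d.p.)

The sequences differ at 2 of 41 sites (13, 16), so p = 2/41 ≈ 0.04878.
d = −(3/4) ln(1 − 4p/3) = −0.75 ln(1 − 0.06504) = −0.75 ln(0.93496)
  = −0.75 × (-0.067252) = 0.050439 substitutions/site.

0.05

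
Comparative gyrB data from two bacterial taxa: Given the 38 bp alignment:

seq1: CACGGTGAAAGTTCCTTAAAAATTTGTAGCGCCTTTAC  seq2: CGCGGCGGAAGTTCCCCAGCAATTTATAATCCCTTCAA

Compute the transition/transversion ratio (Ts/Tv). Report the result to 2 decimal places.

Transitions are A↔G and C↔T; transversions are all other mismatches.
Transitions: 10. Transversions: 3.
R = 10/3 = 3.333333… ≈ 3.33 (to 2 d.p.).

3.33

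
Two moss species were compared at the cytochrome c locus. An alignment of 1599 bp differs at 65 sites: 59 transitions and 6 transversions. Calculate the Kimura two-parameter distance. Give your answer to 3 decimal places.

0.042

P = 59/1599 ≈ 0.036898 and Q = 6/1599 ≈ 0.003752.
Under the Kimura two-parameter model, d = −½ ln(1 − 2P − Q) − ¼ ln(1 − 2Q).
1 − 2P − Q = 0.922452, giving −½ ln(0.922452) = 0.040360.
1 − 2Q = 0.992496, giving −¼ ln(0.992496) = 0.001883.
d = 0.040360 + 0.001883 = 0.042243.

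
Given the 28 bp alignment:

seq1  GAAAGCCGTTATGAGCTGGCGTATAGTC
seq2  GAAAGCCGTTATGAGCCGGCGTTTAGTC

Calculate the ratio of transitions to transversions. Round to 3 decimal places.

1.000

Transitions are A↔G and C↔T; transversions are all other mismatches.
Transitions: 1. Transversions: 1.
R = 1/1 = 1.000.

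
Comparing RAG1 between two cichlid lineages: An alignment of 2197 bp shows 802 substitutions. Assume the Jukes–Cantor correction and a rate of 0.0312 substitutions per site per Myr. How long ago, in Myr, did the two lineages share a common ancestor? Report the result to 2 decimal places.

p = 802/2197 ≈ 0.365043.
d = −(3/4) ln(1 − 4p/3) = −0.75 ln(1 − 0.486724) = −0.75 ln(0.513276)
  = −0.75 × (-0.666942) = 0.500207 substitutions/site.
Under a molecular clock d = 2μt, so t = d/(2μ) = 0.500207 / (2 × 0.0312) = 8.02 Myr.

8.02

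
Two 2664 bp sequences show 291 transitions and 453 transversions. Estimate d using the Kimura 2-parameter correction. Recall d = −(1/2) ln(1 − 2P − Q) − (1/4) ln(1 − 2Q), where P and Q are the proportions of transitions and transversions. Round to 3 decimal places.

P = 291/2664 ≈ 0.109234 and Q = 453/2664 ≈ 0.170045.
Under the Kimura two-parameter model, d = −½ ln(1 − 2P − Q) − ¼ ln(1 − 2Q).
1 − 2P − Q = 0.611487, giving −½ ln(0.611487) = 0.245931.
1 − 2Q = 0.65991, giving −¼ ln(0.65991) = 0.103913.
d = 0.245931 + 0.103913 = 0.349844.

0.350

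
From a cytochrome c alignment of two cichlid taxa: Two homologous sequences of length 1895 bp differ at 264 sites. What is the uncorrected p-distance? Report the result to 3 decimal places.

0.139

p = 264/1895 = 0.139313… ≈ 0.139 (to 3 d.p.).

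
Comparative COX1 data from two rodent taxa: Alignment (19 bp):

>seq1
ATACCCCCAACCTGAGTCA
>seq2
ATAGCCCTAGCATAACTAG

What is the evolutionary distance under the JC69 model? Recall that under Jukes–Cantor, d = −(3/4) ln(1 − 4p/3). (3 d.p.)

0.618

The sequences differ at 8 of 19 sites (4, 8, 10, 12, 14, 16, 18, 19), so p = 8/19 ≈ 0.421053.
d = −(3/4) ln(1 − 4p/3) = −0.75 ln(1 − 0.561404) = −0.75 ln(0.438596)
  = −0.75 × (-0.824177) = 0.618133 substitutions/site.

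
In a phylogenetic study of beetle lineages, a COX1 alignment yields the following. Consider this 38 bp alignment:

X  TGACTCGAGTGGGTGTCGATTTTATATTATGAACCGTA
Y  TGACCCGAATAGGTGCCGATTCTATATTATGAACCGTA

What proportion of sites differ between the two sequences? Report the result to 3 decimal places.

The sequences differ at 5 of 38 positions (sites 5, 9, 11, 16, 22).
p = 5/38 = 0.131578… ≈ 0.132 (to 3 d.p.).

0.132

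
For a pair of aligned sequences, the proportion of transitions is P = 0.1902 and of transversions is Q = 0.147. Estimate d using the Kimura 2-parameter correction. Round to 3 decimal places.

0.462

Under the Kimura two-parameter model, d = −½ ln(1 − 2P − Q) − ¼ ln(1 − 2Q).
1 − 2P − Q = 0.4726, giving −½ ln(0.4726) = 0.374753.
1 − 2Q = 0.706, giving −¼ ln(0.706) = 0.087035.
d = 0.374753 + 0.087035 = 0.461788.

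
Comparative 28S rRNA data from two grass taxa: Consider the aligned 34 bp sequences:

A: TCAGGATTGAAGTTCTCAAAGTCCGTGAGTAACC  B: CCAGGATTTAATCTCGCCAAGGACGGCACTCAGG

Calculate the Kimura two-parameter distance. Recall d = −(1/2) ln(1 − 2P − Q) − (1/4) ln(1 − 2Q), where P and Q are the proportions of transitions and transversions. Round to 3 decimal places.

Of 34 sites, 2 differences are transitions and 12 are transversions, so P = 2/34 ≈ 0.058824 and Q = 12/34 ≈ 0.352941.
Under the Kimura two-parameter model, d = −½ ln(1 − 2P − Q) − ¼ ln(1 − 2Q).
1 − 2P − Q = 0.529411, giving −½ ln(0.529411) = 0.317995.
1 − 2Q = 0.294118, giving −¼ ln(0.294118) = 0.305944.
d = 0.317995 + 0.305944 = 0.623939.

0.624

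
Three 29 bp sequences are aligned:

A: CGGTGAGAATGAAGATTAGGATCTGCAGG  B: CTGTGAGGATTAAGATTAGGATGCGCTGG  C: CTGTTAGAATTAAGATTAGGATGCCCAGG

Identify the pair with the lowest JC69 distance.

B and C

A–B: 6/29 differ, p = 0.207, d = 0.242.
A–C: 6/29 differ, p = 0.207, d = 0.242.
B–C: 4/29 differ, p = 0.138, d = 0.152.
The smallest distance is between B and C.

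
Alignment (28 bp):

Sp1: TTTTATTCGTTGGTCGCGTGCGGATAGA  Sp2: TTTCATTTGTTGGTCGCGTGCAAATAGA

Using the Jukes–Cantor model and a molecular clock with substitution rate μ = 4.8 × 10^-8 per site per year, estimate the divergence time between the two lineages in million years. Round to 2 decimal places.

The sequences differ at 4 of 28 sites (4, 8, 22, 23), so p = 4/28 ≈ 0.142857.
d = −(3/4) ln(1 − 4p/3) = −0.75 ln(1 − 0.190476) = −0.75 ln(0.809524)
  = −0.75 × (-0.211309) = 0.158482 substitutions/site.
Under a molecular clock d = 2μt, so t = d/(2μ) = 0.158482 / (2 × 4.8 × 10^-8) = 1.65 million years.

1.65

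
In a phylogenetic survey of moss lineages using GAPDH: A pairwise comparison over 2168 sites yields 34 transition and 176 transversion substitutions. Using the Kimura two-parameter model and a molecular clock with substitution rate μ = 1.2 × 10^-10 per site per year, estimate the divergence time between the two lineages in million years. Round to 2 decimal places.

433.30

P = 34/2168 ≈ 0.015683 and Q = 176/2168 ≈ 0.081181.
Under the Kimura two-parameter model, d = −½ ln(1 − 2P − Q) − ¼ ln(1 − 2Q).
1 − 2P − Q = 0.887453, giving −½ ln(0.887453) = 0.059700.
1 − 2Q = 0.837638, giving −¼ ln(0.837638) = 0.044292.
d = 0.059700 + 0.044292 = 0.103992.
Under a molecular clock d = 2μt, so t = d/(2μ) = 0.103992 / (2 × 1.2 × 10^-10) = 433.30 million years.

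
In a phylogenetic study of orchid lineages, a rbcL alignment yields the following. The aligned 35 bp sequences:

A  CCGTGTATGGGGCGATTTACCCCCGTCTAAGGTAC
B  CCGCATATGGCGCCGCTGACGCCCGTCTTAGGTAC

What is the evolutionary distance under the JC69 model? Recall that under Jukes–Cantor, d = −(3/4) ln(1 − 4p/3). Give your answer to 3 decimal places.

0.315

The sequences differ at 9 of 35 sites (4, 5, 11, 14, 15, 16, 18, 21, 29), so p = 9/35 ≈ 0.257143.
d = −(3/4) ln(1 − 4p/3) = −0.75 ln(1 − 0.342857) = −0.75 ln(0.657143)
  = −0.75 × (-0.419854) = 0.314891 substitutions/site.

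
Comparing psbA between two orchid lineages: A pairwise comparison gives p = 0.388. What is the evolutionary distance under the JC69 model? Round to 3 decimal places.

0.546

d = −(3/4) ln(1 − 4p/3) = −0.75 ln(1 − 0.517333) = −0.75 ln(0.482667)
  = −0.75 × (-0.728428) = 0.546321 substitutions/site.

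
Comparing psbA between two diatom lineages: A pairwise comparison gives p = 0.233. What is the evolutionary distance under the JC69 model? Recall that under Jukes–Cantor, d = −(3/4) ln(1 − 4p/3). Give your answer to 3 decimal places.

d = −(3/4) ln(1 − 4p/3) = −0.75 ln(1 − 0.310667) = −0.75 ln(0.689333)
  = −0.75 × (-0.372031) = 0.279023 substitutions/site.

0.279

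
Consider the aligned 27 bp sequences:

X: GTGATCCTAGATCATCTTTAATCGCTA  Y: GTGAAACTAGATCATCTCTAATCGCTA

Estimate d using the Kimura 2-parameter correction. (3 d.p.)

Of 27 sites, 1 differences are transitions and 2 are transversions, so P = 1/27 ≈ 0.037037 and Q = 2/27 ≈ 0.074074.
Under the Kimura two-parameter model, d = −½ ln(1 − 2P − Q) − ¼ ln(1 − 2Q).
1 − 2P − Q = 0.851852, giving −½ ln(0.851852) = 0.080171.
1 − 2Q = 0.851852, giving −¼ ln(0.851852) = 0.040086.
d = 0.080171 + 0.040086 = 0.120257.

0.120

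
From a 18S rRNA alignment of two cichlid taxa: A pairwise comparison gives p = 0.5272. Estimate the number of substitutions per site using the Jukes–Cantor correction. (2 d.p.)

0.91

d = −(3/4) ln(1 − 4p/3) = −0.75 ln(1 − 0.702933) = −0.75 ln(0.297067)
  = −0.75 × (-1.213798) = 0.910349 substitutions/site.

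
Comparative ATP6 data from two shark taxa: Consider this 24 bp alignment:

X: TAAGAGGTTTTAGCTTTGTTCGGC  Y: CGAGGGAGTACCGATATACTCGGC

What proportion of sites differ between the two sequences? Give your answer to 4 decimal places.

The sequences differ at 12 of 24 positions.
p = 12/24 = 0.5000.

0.5000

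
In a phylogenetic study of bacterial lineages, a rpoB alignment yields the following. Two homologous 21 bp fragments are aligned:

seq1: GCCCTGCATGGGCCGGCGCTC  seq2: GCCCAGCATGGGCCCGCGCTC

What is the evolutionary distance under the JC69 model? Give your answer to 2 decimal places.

The sequences differ at 2 of 21 sites (5, 15), so p = 2/21 ≈ 0.095238.
d = −(3/4) ln(1 − 4p/3) = −0.75 ln(1 − 0.126984) = −0.75 ln(0.873016)
  = −0.75 × (-0.135801) = 0.101851 substitutions/site.

0.10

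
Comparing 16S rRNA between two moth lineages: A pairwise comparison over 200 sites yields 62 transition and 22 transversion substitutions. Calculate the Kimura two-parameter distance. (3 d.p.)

0.717

P = 62/200 = 0.31 and Q = 22/200 = 0.11.
Under the Kimura two-parameter model, d = −½ ln(1 − 2P − Q) − ¼ ln(1 − 2Q).
1 − 2P − Q = 0.27, giving −½ ln(0.27) = 0.654667.
1 − 2Q = 0.78, giving −¼ ln(0.78) = 0.062115.
d = 0.654667 + 0.062115 = 0.716782.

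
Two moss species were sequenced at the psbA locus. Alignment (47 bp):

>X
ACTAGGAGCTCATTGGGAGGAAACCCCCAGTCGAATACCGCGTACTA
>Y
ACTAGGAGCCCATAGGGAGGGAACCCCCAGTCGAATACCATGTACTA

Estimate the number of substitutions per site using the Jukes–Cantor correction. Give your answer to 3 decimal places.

The sequences differ at 5 of 47 sites (10, 14, 21, 40, 41), so p = 5/47 ≈ 0.106383.
d = −(3/4) ln(1 − 4p/3) = −0.75 ln(1 − 0.141844) = −0.75 ln(0.858156)
  = −0.75 × (-0.152969) = 0.114727 substitutions/site.

0.115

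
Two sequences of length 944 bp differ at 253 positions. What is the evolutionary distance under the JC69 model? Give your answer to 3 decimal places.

p = 253/944 ≈ 0.268008.
d = −(3/4) ln(1 − 4p/3) = −0.75 ln(1 − 0.357344) = −0.75 ln(0.642656)
  = −0.75 × (-0.442146) = 0.331610 substitutions/site.

0.332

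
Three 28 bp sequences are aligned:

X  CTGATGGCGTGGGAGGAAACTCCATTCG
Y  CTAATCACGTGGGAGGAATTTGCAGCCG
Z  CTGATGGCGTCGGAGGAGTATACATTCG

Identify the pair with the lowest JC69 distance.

X–Y: 8/28 differ, p = 0.286, d = 0.360.
X–Z: 5/28 differ, p = 0.179, d = 0.204.
Y–Z: 9/28 differ, p = 0.321, d = 0.420.
The smallest distance is between X and Z.

X and Z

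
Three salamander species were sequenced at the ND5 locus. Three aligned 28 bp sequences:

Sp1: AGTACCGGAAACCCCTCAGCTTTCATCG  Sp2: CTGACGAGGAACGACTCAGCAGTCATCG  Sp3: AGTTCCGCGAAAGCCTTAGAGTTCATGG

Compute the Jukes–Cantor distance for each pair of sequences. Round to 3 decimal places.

d(Sp1,Sp2) = 0.485, d(Sp1,Sp3) = 0.420, d(Sp2,Sp3) = 0.824

Sp1–Sp2: 10/28 sites differ → p ≈ 0.357143, d = −0.75 ln(1 − 0.476191) = 0.484971 ≈ 0.485.
Sp1–Sp3: 9/28 sites differ → p ≈ 0.321429, d = −0.75 ln(1 − 0.428572) = 0.419713 ≈ 0.420.
Sp2–Sp3: 14/28 sites differ → p = 0.5, d = −0.75 ln(1 − 0.666667) = 0.823960 ≈ 0.824.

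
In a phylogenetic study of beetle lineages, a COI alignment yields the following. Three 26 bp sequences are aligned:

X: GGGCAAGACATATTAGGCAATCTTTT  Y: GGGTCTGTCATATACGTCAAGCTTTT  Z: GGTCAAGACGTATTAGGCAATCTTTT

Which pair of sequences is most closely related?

X–Y: 8/26 differ, p = 0.308, d = 0.396.
X–Z: 2/26 differ, p = 0.077, d = 0.081.
Y–Z: 10/26 differ, p = 0.385, d = 0.539.
The smallest distance is between X and Z.

X and Z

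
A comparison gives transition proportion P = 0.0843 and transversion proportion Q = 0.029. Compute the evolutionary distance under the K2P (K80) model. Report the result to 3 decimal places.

Under the Kimura two-parameter model, d = −½ ln(1 − 2P − Q) − ¼ ln(1 − 2Q).
1 − 2P − Q = 0.8024, giving −½ ln(0.8024) = 0.110074.
1 − 2Q = 0.942, giving −¼ ln(0.942) = 0.014938.
d = 0.110074 + 0.014938 = 0.125012.

0.125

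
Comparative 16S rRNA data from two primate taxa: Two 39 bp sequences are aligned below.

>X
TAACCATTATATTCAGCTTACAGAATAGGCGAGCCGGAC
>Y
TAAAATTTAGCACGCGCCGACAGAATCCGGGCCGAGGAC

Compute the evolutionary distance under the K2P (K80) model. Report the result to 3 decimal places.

Of 39 sites, 2 differences are transitions and 16 are transversions, so P = 2/39 ≈ 0.051282 and Q = 16/39 ≈ 0.410256.
Under the Kimura two-parameter model, d = −½ ln(1 − 2P − Q) − ¼ ln(1 − 2Q).
1 − 2P − Q = 0.48718, giving −½ ln(0.48718) = 0.359561.
1 − 2Q = 0.179488, giving −¼ ln(0.179488) = 0.429412.
d = 0.359561 + 0.429412 = 0.788973.

0.789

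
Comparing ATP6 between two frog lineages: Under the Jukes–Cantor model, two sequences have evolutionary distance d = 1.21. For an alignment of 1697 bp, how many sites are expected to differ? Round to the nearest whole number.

1019

Invert JC69: p = (3/4)(1 − e^(−4d/3)) = 0.75 × (1 − e^(-1.613333)) = 0.75 × (1 − 0.199222) = 0.600584.
Expected differing sites = pL ≈ 0.600584 × 1697 = 1019.191048 ≈ 1019.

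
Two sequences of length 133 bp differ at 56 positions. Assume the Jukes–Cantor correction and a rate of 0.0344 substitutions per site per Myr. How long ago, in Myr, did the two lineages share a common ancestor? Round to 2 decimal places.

8.98

p = 56/133 ≈ 0.421053.
d = −(3/4) ln(1 − 4p/3) = −0.75 ln(1 − 0.561404) = −0.75 ln(0.438596)
  = −0.75 × (-0.824177) = 0.618133 substitutions/site.
Under a molecular clock d = 2μt, so t = d/(2μ) = 0.618133 / (2 × 0.0344) = 8.98 Myr.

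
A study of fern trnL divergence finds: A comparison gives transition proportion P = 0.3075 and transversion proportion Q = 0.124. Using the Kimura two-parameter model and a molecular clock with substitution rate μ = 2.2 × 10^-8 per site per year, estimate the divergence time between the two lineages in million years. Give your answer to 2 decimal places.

Under the Kimura two-parameter model, d = −½ ln(1 − 2P − Q) − ¼ ln(1 − 2Q).
1 − 2P − Q = 0.261, giving −½ ln(0.261) = 0.671617.
1 − 2Q = 0.752, giving −¼ ln(0.752) = 0.071255.
d = 0.671617 + 0.071255 = 0.742872.
Under a molecular clock d = 2μt, so t = d/(2μ) = 0.742872 / (2 × 2.2 × 10^-8) = 16.88 million years.

16.88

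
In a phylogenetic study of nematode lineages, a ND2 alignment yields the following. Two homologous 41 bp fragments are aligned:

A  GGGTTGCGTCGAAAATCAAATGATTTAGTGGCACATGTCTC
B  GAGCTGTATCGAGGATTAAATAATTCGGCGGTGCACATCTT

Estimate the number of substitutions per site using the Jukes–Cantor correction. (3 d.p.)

The sequences differ at 16 of 41 sites, so p = 16/41 ≈ 0.390244.
d = −(3/4) ln(1 − 4p/3) = −0.75 ln(1 − 0.520325) = −0.75 ln(0.479675)
  = −0.75 × (-0.734646) = 0.550985 substitutions/site.

0.551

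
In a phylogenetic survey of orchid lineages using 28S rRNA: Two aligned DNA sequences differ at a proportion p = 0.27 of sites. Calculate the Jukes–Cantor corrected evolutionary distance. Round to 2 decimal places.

0.33

d = −(3/4) ln(1 − 4p/3) = −0.75 ln(1 − 0.36) = −0.75 ln(0.64)
  = −0.75 × (-0.446287) = 0.334715 substitutions/site.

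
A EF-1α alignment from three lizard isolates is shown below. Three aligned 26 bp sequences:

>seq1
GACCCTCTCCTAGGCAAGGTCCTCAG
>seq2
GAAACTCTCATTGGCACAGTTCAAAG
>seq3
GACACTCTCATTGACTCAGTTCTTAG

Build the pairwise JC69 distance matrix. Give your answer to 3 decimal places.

d(seq1,seq2) = 0.464, d(seq1,seq3) = 0.464, d(seq2,seq3) = 0.222

seq1–seq2: 9/26 sites differ → p ≈ 0.346154, d = −0.75 ln(1 − 0.461539) = 0.464280 ≈ 0.464.
seq1–seq3: 9/26 sites differ → p ≈ 0.346154, d = −0.75 ln(1 − 0.461539) = 0.464280 ≈ 0.464.
seq2–seq3: 5/26 sites differ → p ≈ 0.192308, d = −0.75 ln(1 − 0.256411) = 0.222200 ≈ 0.222.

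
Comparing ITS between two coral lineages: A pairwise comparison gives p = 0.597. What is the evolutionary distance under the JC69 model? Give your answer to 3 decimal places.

1.192

d = −(3/4) ln(1 − 4p/3) = −0.75 ln(1 − 0.796) = −0.75 ln(0.204)
  = −0.75 × (-1.589635) = 1.192226 substitutions/site.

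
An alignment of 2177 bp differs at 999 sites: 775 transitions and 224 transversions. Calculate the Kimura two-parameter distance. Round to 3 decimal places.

P = 775/2177 ≈ 0.355994 and Q = 224/2177 ≈ 0.102894.
Under the Kimura two-parameter model, d = −½ ln(1 − 2P − Q) − ¼ ln(1 − 2Q).
1 − 2P − Q = 0.185118, giving −½ ln(0.185118) = 0.843381.
1 − 2Q = 0.794212, giving −¼ ln(0.794212) = 0.057601.
d = 0.843381 + 0.057601 = 0.900982.

0.901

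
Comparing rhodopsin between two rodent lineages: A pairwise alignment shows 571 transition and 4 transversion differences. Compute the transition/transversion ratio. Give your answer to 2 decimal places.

142.75

R = 571/4 = 142.75.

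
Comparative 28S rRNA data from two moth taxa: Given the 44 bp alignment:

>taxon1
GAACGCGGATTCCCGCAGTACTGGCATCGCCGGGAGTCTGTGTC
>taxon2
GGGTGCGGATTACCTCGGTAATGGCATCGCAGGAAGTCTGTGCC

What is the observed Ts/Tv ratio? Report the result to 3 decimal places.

Transitions are A↔G and C↔T; transversions are all other mismatches.
Transitions: 6. Transversions: 4.
R = 6/4 = 1.500.

1.500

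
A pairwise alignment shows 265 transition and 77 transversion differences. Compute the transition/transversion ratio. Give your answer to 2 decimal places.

3.44

R = 265/77 = 3.441558… ≈ 3.44 (to 2 d.p.).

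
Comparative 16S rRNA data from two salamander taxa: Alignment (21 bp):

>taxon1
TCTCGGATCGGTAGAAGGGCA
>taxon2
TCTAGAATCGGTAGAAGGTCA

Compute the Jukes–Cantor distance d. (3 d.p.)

The sequences differ at 3 of 21 sites (4, 6, 19), so p = 3/21 ≈ 0.142857.
d = −(3/4) ln(1 − 4p/3) = −0.75 ln(1 − 0.190476) = −0.75 ln(0.809524)
  = −0.75 × (-0.211309) = 0.158482 substitutions/site.

0.158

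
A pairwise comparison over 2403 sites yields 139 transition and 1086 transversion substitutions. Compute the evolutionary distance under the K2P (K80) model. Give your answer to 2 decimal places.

1.00

P = 139/2403 ≈ 0.057844 and Q = 1086/2403 ≈ 0.451935.
Under the Kimura two-parameter model, d = −½ ln(1 − 2P − Q) − ¼ ln(1 − 2Q).
1 − 2P − Q = 0.432377, giving −½ ln(0.432377) = 0.419229.
1 − 2Q = 0.09613, giving −¼ ln(0.09613) = 0.585513.
d = 0.419229 + 0.585513 = 1.004742.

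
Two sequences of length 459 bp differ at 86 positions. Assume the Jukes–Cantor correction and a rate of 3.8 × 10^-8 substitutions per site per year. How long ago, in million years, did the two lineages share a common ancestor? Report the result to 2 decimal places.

p = 86/459 ≈ 0.187364.
d = −(3/4) ln(1 − 4p/3) = −0.75 ln(1 − 0.249819) = −0.75 ln(0.750181)
  = −0.75 × (-0.287441) = 0.215581 substitutions/site.
Under a molecular clock d = 2μt, so t = d/(2μ) = 0.215581 / (2 × 3.8 × 10^-8) = 2.84 million years.

2.84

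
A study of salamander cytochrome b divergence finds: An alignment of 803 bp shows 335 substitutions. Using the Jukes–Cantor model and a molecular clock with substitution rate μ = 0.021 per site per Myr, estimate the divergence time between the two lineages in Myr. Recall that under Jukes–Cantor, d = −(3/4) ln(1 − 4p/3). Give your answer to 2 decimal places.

14.51

p = 335/803 ≈ 0.417186.
d = −(3/4) ln(1 − 4p/3) = −0.75 ln(1 − 0.556248) = −0.75 ln(0.443752)
  = −0.75 × (-0.812489) = 0.609367 substitutions/site.
Under a molecular clock d = 2μt, so t = d/(2μ) = 0.609367 / (2 × 0.021) = 14.51 Myr.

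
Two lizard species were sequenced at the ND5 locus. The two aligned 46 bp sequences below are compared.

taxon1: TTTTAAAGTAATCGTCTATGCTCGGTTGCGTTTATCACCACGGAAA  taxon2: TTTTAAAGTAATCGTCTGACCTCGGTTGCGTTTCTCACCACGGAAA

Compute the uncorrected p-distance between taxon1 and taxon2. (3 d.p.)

The sequences differ at 4 of 46 positions (sites 18, 19, 20, 34).
p = 4/46 = 0.086956… ≈ 0.087 (to 3 d.p.).

0.087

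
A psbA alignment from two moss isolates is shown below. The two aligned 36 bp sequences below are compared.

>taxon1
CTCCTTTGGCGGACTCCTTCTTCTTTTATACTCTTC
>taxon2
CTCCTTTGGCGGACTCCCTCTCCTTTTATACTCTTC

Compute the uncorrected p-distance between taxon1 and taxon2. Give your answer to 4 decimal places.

0.0556

The sequences differ at 2 of 36 positions (sites 18, 22).
p = 2/36 = 0.055555… ≈ 0.0556 (to 4 d.p.).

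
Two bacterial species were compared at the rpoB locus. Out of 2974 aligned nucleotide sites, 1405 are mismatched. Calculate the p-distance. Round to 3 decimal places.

0.472

p = 1405/2974 = 0.472427… ≈ 0.472 (to 3 d.p.).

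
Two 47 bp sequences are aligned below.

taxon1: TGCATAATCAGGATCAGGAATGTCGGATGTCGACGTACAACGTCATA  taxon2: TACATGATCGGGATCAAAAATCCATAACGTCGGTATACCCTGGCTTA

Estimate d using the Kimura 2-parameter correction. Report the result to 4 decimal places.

0.6272

Of 47 sites, 12 differences are transitions and 7 are transversions, so P = 12/47 ≈ 0.255319 and Q = 7/47 ≈ 0.148936.
Under the Kimura two-parameter model, d = −½ ln(1 − 2P − Q) − ¼ ln(1 − 2Q).
1 − 2P − Q = 0.340426, giving −½ ln(0.340426) = 0.538779.
1 − 2Q = 0.702128, giving −¼ ln(0.702128) = 0.088410.
d = 0.538779 + 0.088410 = 0.627189.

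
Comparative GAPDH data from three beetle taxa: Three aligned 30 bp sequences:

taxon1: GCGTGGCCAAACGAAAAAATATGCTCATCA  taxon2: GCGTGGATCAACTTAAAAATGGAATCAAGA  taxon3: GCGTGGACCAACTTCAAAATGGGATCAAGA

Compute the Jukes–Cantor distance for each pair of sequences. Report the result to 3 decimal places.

taxon1–taxon2: 11/30 sites differ → p ≈ 0.366667, d = −0.75 ln(1 − 0.488889) = 0.503376 ≈ 0.503.
taxon1–taxon3: 10/30 sites differ → p ≈ 0.333333, d = −0.75 ln(1 − 0.444444) = 0.440839 ≈ 0.441.
taxon2–taxon3: 3/30 sites differ → p = 0.1, d = −0.75 ln(1 − 0.133333) = 0.107325 ≈ 0.107.

d(taxon1,taxon2) = 0.503, d(taxon1,taxon3) = 0.441, d(taxon2,taxon3) = 0.107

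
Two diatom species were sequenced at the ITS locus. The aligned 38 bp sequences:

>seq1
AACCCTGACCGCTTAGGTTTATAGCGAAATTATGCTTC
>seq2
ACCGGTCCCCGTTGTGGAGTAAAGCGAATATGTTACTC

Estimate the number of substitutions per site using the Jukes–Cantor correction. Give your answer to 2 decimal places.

0.68

The sequences differ at 17 of 38 sites, so p = 17/38 ≈ 0.447368.
d = −(3/4) ln(1 − 4p/3) = −0.75 ln(1 − 0.596491) = −0.75 ln(0.403509)
  = −0.75 × (-0.907556) = 0.680667 substitutions/site.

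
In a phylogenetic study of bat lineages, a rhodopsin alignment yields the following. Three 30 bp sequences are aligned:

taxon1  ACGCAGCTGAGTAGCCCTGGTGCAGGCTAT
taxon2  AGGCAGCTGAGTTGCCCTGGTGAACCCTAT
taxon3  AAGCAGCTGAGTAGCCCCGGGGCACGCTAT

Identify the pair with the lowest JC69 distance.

taxon1–taxon2: 5/30 differ, p = 0.167, d = 0.188.
taxon1–taxon3: 4/30 differ, p = 0.133, d = 0.147.
taxon2–taxon3: 6/30 differ, p = 0.200, d = 0.233.
The smallest distance is between taxon1 and taxon3.

taxon1 and taxon3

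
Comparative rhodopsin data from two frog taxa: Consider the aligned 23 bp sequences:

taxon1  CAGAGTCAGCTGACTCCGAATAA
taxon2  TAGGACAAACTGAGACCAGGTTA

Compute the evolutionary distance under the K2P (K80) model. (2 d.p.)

1.13

Of 23 sites, 8 differences are transitions and 4 are transversions, so P = 8/23 ≈ 0.347826 and Q = 4/23 ≈ 0.173913.
Under the Kimura two-parameter model, d = −½ ln(1 − 2P − Q) − ¼ ln(1 − 2Q).
1 − 2P − Q = 0.130435, giving −½ ln(0.130435) = 1.018440.
1 − 2Q = 0.652174, giving −¼ ln(0.652174) = 0.106861.
d = 1.018440 + 0.106861 = 1.125301.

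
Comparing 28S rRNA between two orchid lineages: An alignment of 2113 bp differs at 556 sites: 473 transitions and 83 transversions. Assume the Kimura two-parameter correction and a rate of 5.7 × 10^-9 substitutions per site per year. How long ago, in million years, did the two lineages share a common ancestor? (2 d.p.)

P = 473/2113 ≈ 0.223852 and Q = 83/2113 ≈ 0.039281.
Under the Kimura two-parameter model, d = −½ ln(1 − 2P − Q) − ¼ ln(1 − 2Q).
1 − 2P − Q = 0.513015, giving −½ ln(0.513015) = 0.333725.
1 − 2Q = 0.921438, giving −¼ ln(0.921438) = 0.020455.
d = 0.333725 + 0.020455 = 0.354180.
Under a molecular clock d = 2μt, so t = d/(2μ) = 0.354180 / (2 × 5.7 × 10^-9) = 31.07 million years.

31.07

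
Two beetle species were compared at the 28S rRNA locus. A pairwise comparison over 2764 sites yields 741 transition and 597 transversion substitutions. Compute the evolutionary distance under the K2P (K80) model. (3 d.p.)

P = 741/2764 ≈ 0.26809 and Q = 597/2764 ≈ 0.215991.
Under the Kimura two-parameter model, d = −½ ln(1 − 2P − Q) − ¼ ln(1 − 2Q).
1 − 2P − Q = 0.247829, giving −½ ln(0.247829) = 0.697508.
1 − 2Q = 0.568018, giving −¼ ln(0.568018) = 0.141401.
d = 0.697508 + 0.141401 = 0.838909.

0.839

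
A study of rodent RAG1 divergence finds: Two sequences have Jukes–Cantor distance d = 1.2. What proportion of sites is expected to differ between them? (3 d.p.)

p = (3/4)(1 − e^(−4d/3)) = 0.75 × (1 − e^(-1.6)) = 0.75 × (1 − 0.201897) = 0.598577.

0.599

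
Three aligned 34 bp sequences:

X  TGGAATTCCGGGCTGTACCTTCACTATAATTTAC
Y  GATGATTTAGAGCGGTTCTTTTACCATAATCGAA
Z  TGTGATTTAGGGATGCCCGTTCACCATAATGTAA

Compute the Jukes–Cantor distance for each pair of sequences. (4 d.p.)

d(X,Y) = 0.6655, d(X,Z) = 0.4234, d(Y,Z) = 0.4234

X–Y: 15/34 sites differ → p ≈ 0.441176, d = −0.75 ln(1 − 0.588235) = 0.665477 ≈ 0.6655.
X–Z: 11/34 sites differ → p ≈ 0.323529, d = −0.75 ln(1 − 0.431372) = 0.423397 ≈ 0.4234.
Y–Z: 11/34 sites differ → p ≈ 0.323529, d = −0.75 ln(1 − 0.431372) = 0.423397 ≈ 0.4234.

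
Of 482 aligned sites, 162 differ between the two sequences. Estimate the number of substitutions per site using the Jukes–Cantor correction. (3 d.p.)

0.446

p = 162/482 ≈ 0.3361.
d = −(3/4) ln(1 − 4p/3) = −0.75 ln(1 − 0.448133) = −0.75 ln(0.551867)
  = −0.75 × (-0.594448) = 0.445836 substitutions/site.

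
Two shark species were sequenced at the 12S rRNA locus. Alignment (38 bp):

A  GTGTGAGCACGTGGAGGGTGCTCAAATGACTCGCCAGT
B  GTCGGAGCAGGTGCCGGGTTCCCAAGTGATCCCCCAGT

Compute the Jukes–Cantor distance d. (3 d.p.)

0.366

The sequences differ at 11 of 38 sites, so p = 11/38 ≈ 0.289474.
d = −(3/4) ln(1 − 4p/3) = −0.75 ln(1 − 0.385965) = −0.75 ln(0.614035)
  = −0.75 × (-0.487703) = 0.365777 substitutions/site.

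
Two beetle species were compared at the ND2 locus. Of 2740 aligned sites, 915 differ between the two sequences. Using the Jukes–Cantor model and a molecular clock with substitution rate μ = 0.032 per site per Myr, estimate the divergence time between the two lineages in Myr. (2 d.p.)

p = 915/2740 ≈ 0.333942.
d = −(3/4) ln(1 − 4p/3) = −0.75 ln(1 − 0.445256) = −0.75 ln(0.554744)
  = −0.75 × (-0.589249) = 0.441937 substitutions/site.
Under a molecular clock d = 2μt, so t = d/(2μ) = 0.441937 / (2 × 0.032) = 6.91 Myr.

6.91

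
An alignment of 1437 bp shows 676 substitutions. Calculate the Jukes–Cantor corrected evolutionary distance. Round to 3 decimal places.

p = 676/1437 ≈ 0.470424.
d = −(3/4) ln(1 − 4p/3) = −0.75 ln(1 − 0.627232) = −0.75 ln(0.372768)
  = −0.75 × (-0.986799) = 0.740099 substitutions/site.

0.740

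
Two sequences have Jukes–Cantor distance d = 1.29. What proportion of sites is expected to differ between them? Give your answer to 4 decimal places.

0.6157

p = (3/4)(1 − e^(−4d/3)) = 0.75 × (1 − e^(-1.72)) = 0.75 × (1 − 0.179066) = 0.615701.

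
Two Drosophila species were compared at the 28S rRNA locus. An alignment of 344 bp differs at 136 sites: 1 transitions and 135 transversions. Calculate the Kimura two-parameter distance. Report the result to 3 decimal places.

0.638

P = 1/344 ≈ 0.002907 and Q = 135/344 ≈ 0.392442.
Under the Kimura two-parameter model, d = −½ ln(1 − 2P − Q) − ¼ ln(1 − 2Q).
1 − 2P − Q = 0.601744, giving −½ ln(0.601744) = 0.253962.
1 − 2Q = 0.215116, giving −¼ ln(0.215116) = 0.384144.
d = 0.253962 + 0.384144 = 0.638106.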